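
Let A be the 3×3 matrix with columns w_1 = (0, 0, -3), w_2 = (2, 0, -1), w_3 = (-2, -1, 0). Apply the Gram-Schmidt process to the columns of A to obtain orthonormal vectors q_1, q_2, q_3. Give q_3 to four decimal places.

q_1 = w_1/‖w_1‖ = (0, 0, -3)/3.0000 = (0.0000, 0.0000, -1.0000).
r_{12} = q_1·w_2 = 1.0000.
u_2 = w_2 − 1.0000·q_1 = (2.0000, 0.0000, 0.0000).
‖u_2‖ = 2.0000, so q_2 = (1.0000, 0.0000, 0.0000).
r_{13} = q_1·w_3 = 0.0000; r_{23} = q_2·w_3 = -2.0000.
u_3 = w_3 + 0.0000·q_1 + 2.0000·q_2 = (0.0000, -1.0000, 0.0000).
‖u_3‖ = 1.0000, so q_3 = (0.0000, -1.0000, 0.0000).

q_3 = (0.0000, -1.0000, 0.0000)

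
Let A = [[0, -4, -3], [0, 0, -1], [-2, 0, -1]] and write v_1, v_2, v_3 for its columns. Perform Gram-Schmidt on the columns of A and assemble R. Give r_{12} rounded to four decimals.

r_{12} = 0.0000

e_1 = v_1/‖v_1‖ = (0, 0, -2)/2.0000 = (0.0000, 0.0000, -1.0000).
r_{12} = e_1·v_2 = 0.0000.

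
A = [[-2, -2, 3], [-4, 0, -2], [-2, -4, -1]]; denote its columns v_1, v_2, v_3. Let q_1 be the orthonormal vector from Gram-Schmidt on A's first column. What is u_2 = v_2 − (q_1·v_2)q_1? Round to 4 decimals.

v_1 = (-2, -4, -2); ‖v_1‖ = 4.8990, so q_1 = (-0.4082, -0.8165, -0.4082).
q_1·v_2 = (-0.4082)·(-2) + (-0.8165)·0 + (-0.4082)·(-4) = 2.4495.
u_2 = v_2 − 2.4495·q_1 = (-1.0000, 2.0000, -3.0000).

u_2 = (-1.0000, 2.0000, -3.0000)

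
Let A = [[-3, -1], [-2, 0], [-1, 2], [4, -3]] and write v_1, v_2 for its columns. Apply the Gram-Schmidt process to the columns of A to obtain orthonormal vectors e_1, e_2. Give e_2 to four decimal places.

e_1 = v_1/‖v_1‖ = (-3, -2, -1, 4)/5.4772 = (-0.5477, -0.3651, -0.1826, 0.7303).
r_{12} = e_1·v_2 = -2.0083.
u_2 = v_2 + 2.0083·e_1 = (-2.1000, -0.7333, 1.6333, -1.5333).
‖u_2‖ = 3.1570, so e_2 = (-0.6652, -0.2323, 0.5174, -0.4857).

e_2 = (-0.6652, -0.2323, 0.5174, -0.4857)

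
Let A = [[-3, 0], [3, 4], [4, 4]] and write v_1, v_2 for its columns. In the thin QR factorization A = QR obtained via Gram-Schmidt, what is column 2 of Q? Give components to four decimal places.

e_2 = (0.8262, 0.5115, 0.2361)

v_1 = (-3, 3, 4); ‖v_1‖ = 5.8310, so e_1 = (-0.5145, 0.5145, 0.6860).
e_1·v_2 = (-0.5145)·0 + 0.5145·4 + 0.6860·4 = 4.8020.
u_2 = v_2 − 4.8020·e_1 = (2.4706, 1.5294, 0.7059).
‖u_2‖ = 2.9902, so e_2 = (0.8262, 0.5115, 0.2361).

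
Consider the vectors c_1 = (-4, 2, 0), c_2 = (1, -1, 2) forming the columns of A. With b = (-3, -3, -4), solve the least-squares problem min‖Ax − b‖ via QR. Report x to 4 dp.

e_1 = c_1/‖c_1‖ = (-4, 2, 0)/4.4721 = (-0.8944, 0.4472, 0.0000).
r_{12} = e_1·c_2 = -1.3416.
u_2 = c_2 + 1.3416·e_1 = (-0.2000, -0.4000, 2.0000).
‖u_2‖ = 2.0494, so e_2 = (-0.0976, -0.1952, 0.9759).
Qᵀb = (1.3416, -3.0253).
Back-substitute: x_2 = -3.0253/2.0494 = -1.4762.
x_1 = (1.3416 + 1.3416·(-1.4762))/4.4721 = -0.1429.

x = (-0.1429, -1.4762)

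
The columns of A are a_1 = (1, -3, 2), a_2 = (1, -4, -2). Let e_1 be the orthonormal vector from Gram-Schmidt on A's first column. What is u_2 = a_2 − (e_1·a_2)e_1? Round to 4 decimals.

a_1 = (1, -3, 2); ‖a_1‖ = 3.7417, so e_1 = (0.2673, -0.8018, 0.5345).
e_1·a_2 = 0.2673·1 + (-0.8018)·(-4) + 0.5345·(-2) = 2.4054.
u_2 = a_2 − 2.4054·e_1 = (0.3571, -2.0714, -3.2857).

u_2 = (0.3571, -2.0714, -3.2857)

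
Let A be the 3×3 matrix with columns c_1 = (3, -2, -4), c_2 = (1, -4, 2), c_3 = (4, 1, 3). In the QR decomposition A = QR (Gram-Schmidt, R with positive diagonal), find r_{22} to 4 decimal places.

r_{22} = 4.5486

c_1 = (3, -2, -4); ‖c_1‖ = 5.3852, so q_1 = (0.5571, -0.3714, -0.7428).
q_1·c_2 = 0.5571·1 + (-0.3714)·(-4) + (-0.7428)·2 = 0.5571.
u_2 = c_2 − 0.5571·q_1 = (0.6897, -3.7931, 2.4138).
r_{22} = ‖u_2‖ = 4.5486.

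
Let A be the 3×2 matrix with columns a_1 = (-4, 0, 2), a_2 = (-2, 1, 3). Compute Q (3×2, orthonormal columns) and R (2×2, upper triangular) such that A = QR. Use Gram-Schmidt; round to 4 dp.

e_1 = a_1/‖a_1‖ = (-4, 0, 2)/4.4721 = (-0.8944, 0.0000, 0.4472).
r_{12} = e_1·a_2 = 3.1305.
u_2 = a_2 − 3.1305·e_1 = (0.8000, 1.0000, 1.6000).
‖u_2‖ = 2.0494, so e_2 = (0.3904, 0.4880, 0.7807).

Q = [[-0.8944, 0.3904], [0.0000, 0.4880], [0.4472, 0.7807]], R = [[4.4721, 3.1305], [0.0000, 2.0494]]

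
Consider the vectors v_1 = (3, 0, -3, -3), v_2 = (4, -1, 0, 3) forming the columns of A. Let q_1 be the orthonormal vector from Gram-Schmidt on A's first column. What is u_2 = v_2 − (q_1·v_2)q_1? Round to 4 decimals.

u_2 = (3.6667, -1.0000, 0.3333, 3.3333)

v_1 = (3, 0, -3, -3); ‖v_1‖ = 5.1962, so q_1 = (0.5774, 0.0000, -0.5774, -0.5774).
q_1·v_2 = 0.5774·4 + 0.0000·(-1) + (-0.5774)·0 + (-0.5774)·3 = 0.5774.
u_2 = v_2 − 0.5774·q_1 = (3.6667, -1.0000, 0.3333, 3.3333).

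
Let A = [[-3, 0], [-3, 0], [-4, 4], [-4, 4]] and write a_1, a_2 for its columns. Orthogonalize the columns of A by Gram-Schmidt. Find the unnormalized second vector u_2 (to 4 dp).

u_2 = (-1.9200, -1.9200, 1.4400, 1.4400)

a_1 = (-3, -3, -4, -4); ‖a_1‖ = 7.0711, so e_1 = (-0.4243, -0.4243, -0.5657, -0.5657).
e_1·a_2 = (-0.4243)·0 + (-0.4243)·0 + (-0.5657)·4 + (-0.5657)·4 = -4.5255.
u_2 = a_2 + 4.5255·e_1 = (-1.9200, -1.9200, 1.4400, 1.4400).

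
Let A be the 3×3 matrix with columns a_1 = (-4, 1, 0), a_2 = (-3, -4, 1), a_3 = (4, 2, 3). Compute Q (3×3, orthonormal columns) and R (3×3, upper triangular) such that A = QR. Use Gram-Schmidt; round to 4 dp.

Q = [[-0.9701, -0.2370, 0.0514], [0.2425, -0.9481, 0.2057], [0.0000, 0.2121, 0.9773]], R = [[4.1231, 1.9403, -3.3955], [0.0000, 4.7154, -2.2080], [0.0000, 0.0000, 3.5490]]

e_1 = a_1/‖a_1‖ = (-4, 1, 0)/4.1231 = (-0.9701, 0.2425, 0.0000).
r_{12} = e_1·a_2 = 1.9403.
u_2 = a_2 − 1.9403·e_1 = (-1.1176, -4.4706, 1.0000).
‖u_2‖ = 4.7154, so e_2 = (-0.2370, -0.9481, 0.2121).
r_{13} = e_1·a_3 = -3.3955; r_{23} = e_2·a_3 = -2.2080.
u_3 = a_3 + 3.3955·e_1 + 2.2080·e_2 = (0.1825, 0.7302, 3.4683).
‖u_3‖ = 3.5490, so e_3 = (0.0514, 0.2057, 0.9773).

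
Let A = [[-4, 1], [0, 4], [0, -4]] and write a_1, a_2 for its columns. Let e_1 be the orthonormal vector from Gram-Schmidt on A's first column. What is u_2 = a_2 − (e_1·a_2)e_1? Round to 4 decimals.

a_1 = (-4, 0, 0); ‖a_1‖ = 4.0000, so e_1 = (-1.0000, 0.0000, 0.0000).
e_1·a_2 = (-1.0000)·1 + 0.0000·4 + 0.0000·(-4) = -1.0000.
u_2 = a_2 + 1.0000·e_1 = (0.0000, 4.0000, -4.0000).

u_2 = (0.0000, 4.0000, -4.0000)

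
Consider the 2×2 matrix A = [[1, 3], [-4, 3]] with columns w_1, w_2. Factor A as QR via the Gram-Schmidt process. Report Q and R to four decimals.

Q = [[0.2425, 0.9701], [-0.9701, 0.2425]], R = [[4.1231, -2.1828], [0.0000, 3.6380]]

q_1 = w_1/‖w_1‖ = (1, -4)/4.1231 = (0.2425, -0.9701).
r_{12} = q_1·w_2 = -2.1828.
u_2 = w_2 + 2.1828·q_1 = (3.5294, 0.8824).
‖u_2‖ = 3.6380, so q_2 = (0.9701, 0.2425).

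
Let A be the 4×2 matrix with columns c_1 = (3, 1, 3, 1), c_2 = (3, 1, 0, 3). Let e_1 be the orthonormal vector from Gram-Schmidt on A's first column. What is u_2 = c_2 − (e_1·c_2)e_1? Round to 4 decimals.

c_1 = (3, 1, 3, 1); ‖c_1‖ = 4.4721, so e_1 = (0.6708, 0.2236, 0.6708, 0.2236).
e_1·c_2 = 0.6708·3 + 0.2236·1 + 0.6708·0 + 0.2236·3 = 2.9069.
u_2 = c_2 − 2.9069·e_1 = (1.0500, 0.3500, -1.9500, 2.3500).

u_2 = (1.0500, 0.3500, -1.9500, 2.3500)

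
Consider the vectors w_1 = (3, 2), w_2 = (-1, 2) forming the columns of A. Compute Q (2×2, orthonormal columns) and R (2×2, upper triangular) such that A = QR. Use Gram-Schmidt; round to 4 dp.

w_1 = (3, 2); ‖w_1‖ = 3.6056, so q_1 = (0.8321, 0.5547).
q_1·w_2 = 0.8321·(-1) + 0.5547·2 = 0.2774.
u_2 = w_2 − 0.2774·q_1 = (-1.2308, 1.8462).
‖u_2‖ = 2.2188, so q_2 = (-0.5547, 0.8321).

Q = [[0.8321, -0.5547], [0.5547, 0.8321]], R = [[3.6056, 0.2774], [0.0000, 2.2188]]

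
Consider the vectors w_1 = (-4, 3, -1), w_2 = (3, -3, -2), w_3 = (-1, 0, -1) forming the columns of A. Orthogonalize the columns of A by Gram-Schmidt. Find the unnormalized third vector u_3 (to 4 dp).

u_3 = (-0.2559, -0.3128, 0.0853)

w_1 = (-4, 3, -1); ‖w_1‖ = 5.0990, so q_1 = (-0.7845, 0.5883, -0.1961).
q_1·w_2 = (-0.7845)·3 + 0.5883·(-3) + (-0.1961)·(-2) = -3.7262.
u_2 = w_2 + 3.7262·q_1 = (0.0769, -0.8077, -2.7308).
‖u_2‖ = 2.8488, so q_2 = (0.0270, -0.2835, -0.9586).
q_1·w_3 = (-0.7845)·(-1) + 0.5883·0 + (-0.1961)·(-1) = 0.9806; q_2·w_3 = 0.0270·(-1) + (-0.2835)·0 + (-0.9586)·(-1) = 0.9316.
u_3 = w_3 − 0.9806·q_1 − 0.9316·q_2 = (-0.2559, -0.3128, 0.0853).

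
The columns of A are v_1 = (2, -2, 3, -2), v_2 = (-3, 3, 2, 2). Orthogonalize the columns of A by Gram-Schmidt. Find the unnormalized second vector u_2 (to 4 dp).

u_2 = (-2.0476, 2.0476, 3.4286, 1.0476)

v_1 = (2, -2, 3, -2); ‖v_1‖ = 4.5826, so e_1 = (0.4364, -0.4364, 0.6547, -0.4364).
e_1·v_2 = 0.4364·(-3) + (-0.4364)·3 + 0.6547·2 + (-0.4364)·2 = -2.1822.
u_2 = v_2 + 2.1822·e_1 = (-2.0476, 2.0476, 3.4286, 1.0476).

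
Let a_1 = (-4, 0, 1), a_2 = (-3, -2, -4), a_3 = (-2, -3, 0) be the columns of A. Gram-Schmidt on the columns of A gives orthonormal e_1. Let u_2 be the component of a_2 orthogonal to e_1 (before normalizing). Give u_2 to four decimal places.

e_1 = a_1/‖a_1‖ = (-4, 0, 1)/4.1231 = (-0.9701, 0.0000, 0.2425).
r_{12} = e_1·a_2 = 1.9403.
u_2 = a_2 − 1.9403·e_1 = (-1.1176, -2.0000, -4.4706).

u_2 = (-1.1176, -2.0000, -4.4706)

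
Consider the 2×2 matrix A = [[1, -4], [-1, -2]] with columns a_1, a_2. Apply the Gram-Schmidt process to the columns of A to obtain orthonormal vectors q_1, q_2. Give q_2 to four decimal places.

q_2 = (-0.7071, -0.7071)

a_1 = (1, -1); ‖a_1‖ = 1.4142, so q_1 = (0.7071, -0.7071).
q_1·a_2 = 0.7071·(-4) + (-0.7071)·(-2) = -1.4142.
u_2 = a_2 + 1.4142·q_1 = (-3.0000, -3.0000).
‖u_2‖ = 4.2426, so q_2 = (-0.7071, -0.7071).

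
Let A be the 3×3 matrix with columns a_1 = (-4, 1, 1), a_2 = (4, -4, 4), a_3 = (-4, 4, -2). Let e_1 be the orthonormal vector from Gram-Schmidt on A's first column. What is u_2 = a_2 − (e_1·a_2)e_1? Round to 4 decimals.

u_2 = (0.4444, -3.1111, 4.8889)

e_1 = a_1/‖a_1‖ = (-4, 1, 1)/4.2426 = (-0.9428, 0.2357, 0.2357).
r_{12} = e_1·a_2 = -3.7712.
u_2 = a_2 + 3.7712·e_1 = (0.4444, -3.1111, 4.8889).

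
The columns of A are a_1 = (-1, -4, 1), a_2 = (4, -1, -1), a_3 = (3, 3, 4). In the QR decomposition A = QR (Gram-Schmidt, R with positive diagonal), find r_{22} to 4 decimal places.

r_{22} = 4.2361

e_1 = a_1/‖a_1‖ = (-1, -4, 1)/4.2426 = (-0.2357, -0.9428, 0.2357).
r_{12} = e_1·a_2 = -0.2357.
u_2 = a_2 + 0.2357·e_1 = (3.9444, -1.2222, -0.9444).
r_{22} = ‖u_2‖ = 4.2361.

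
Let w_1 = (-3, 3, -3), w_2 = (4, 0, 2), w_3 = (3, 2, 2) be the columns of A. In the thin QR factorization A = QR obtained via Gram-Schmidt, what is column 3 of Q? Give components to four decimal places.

e_3 = (-0.4082, 0.4082, 0.8165)

w_1 = (-3, 3, -3); ‖w_1‖ = 5.1962, so e_1 = (-0.5774, 0.5774, -0.5774).
e_1·w_2 = (-0.5774)·4 + 0.5774·0 + (-0.5774)·2 = -3.4641.
u_2 = w_2 + 3.4641·e_1 = (2.0000, 2.0000, 0.0000).
‖u_2‖ = 2.8284, so e_2 = (0.7071, 0.7071, 0.0000).
e_1·w_3 = (-0.5774)·3 + 0.5774·2 + (-0.5774)·2 = -1.7321; e_2·w_3 = 0.7071·3 + 0.7071·2 + 0.0000·2 = 3.5355.
u_3 = w_3 + 1.7321·e_1 − 3.5355·e_2 = (-0.5000, 0.5000, 1.0000).
‖u_3‖ = 1.2247, so e_3 = (-0.4082, 0.4082, 0.8165).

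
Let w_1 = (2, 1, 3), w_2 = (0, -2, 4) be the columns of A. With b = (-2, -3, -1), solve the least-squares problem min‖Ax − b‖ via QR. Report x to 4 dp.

e_1 = w_1/‖w_1‖ = (2, 1, 3)/3.7417 = (0.5345, 0.2673, 0.8018).
r_{12} = e_1·w_2 = 2.6726.
u_2 = w_2 − 2.6726·e_1 = (-1.4286, -2.7143, 1.8571).
‖u_2‖ = 3.5857, so e_2 = (-0.3984, -0.7570, 0.5179).
Qᵀb = (-2.6726, 2.5498).
Back-substitute: x_2 = 2.5498/3.5857 = 0.7111.
x_1 = (-2.6726 − 2.6726·0.7111)/3.7417 = -1.2222.

x = (-1.2222, 0.7111)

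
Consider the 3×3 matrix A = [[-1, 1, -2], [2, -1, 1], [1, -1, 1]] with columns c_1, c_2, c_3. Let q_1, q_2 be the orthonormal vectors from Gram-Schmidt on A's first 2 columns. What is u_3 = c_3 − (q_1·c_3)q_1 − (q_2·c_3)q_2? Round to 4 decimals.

u_3 = (-0.5000, 0.0000, -0.5000)

c_1 = (-1, 2, 1); ‖c_1‖ = 2.4495, so q_1 = (-0.4082, 0.8165, 0.4082).
q_1·c_2 = (-0.4082)·1 + 0.8165·(-1) + 0.4082·(-1) = -1.6330.
u_2 = c_2 + 1.6330·q_1 = (0.3333, 0.3333, -0.3333).
‖u_2‖ = 0.5774, so q_2 = (0.5774, 0.5774, -0.5774).
q_1·c_3 = (-0.4082)·(-2) + 0.8165·1 + 0.4082·1 = 2.0412; q_2·c_3 = 0.5774·(-2) + 0.5774·1 + (-0.5774)·1 = -1.1547.
u_3 = c_3 − 2.0412·q_1 + 1.1547·q_2 = (-0.5000, 0.0000, -0.5000).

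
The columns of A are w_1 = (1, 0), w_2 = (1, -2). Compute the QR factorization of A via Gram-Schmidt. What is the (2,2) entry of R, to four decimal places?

w_1 = (1, 0); ‖w_1‖ = 1.0000, so e_1 = (1.0000, 0.0000).
e_1·w_2 = 1.0000·1 + 0.0000·(-2) = 1.0000.
u_2 = w_2 − 1.0000·e_1 = (0.0000, -2.0000).
r_{22} = ‖u_2‖ = 2.0000.

r_{22} = 2.0000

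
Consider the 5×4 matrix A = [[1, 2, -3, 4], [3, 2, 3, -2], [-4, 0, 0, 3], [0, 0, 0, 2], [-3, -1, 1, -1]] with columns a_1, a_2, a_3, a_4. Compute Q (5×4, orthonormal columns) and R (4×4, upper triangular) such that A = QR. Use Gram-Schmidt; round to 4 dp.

Q = [[0.1690, 0.7160, -0.5870, -0.1527], [0.5071, 0.4490, 0.7326, -0.0305], [-0.6761, 0.5340, 0.1844, 0.2138], [0.0000, 0.0000, 0.0000, 0.8920], [-0.5071, -0.0243, 0.2911, -0.3666]], R = [[5.9161, 1.8593, 0.5071, -1.8593], [0.0000, 2.3543, -0.8252, 3.5922], [0.0000, 0.0000, 4.2499, -3.5513], [0.0000, 0.0000, 0.0000, 2.2422]]

a_1 = (1, 3, -4, 0, -3); ‖a_1‖ = 5.9161, so e_1 = (0.1690, 0.5071, -0.6761, 0.0000, -0.5071).
e_1·a_2 = 0.1690·2 + 0.5071·2 + (-0.6761)·0 + 0.0000·0 + (-0.5071)·(-1) = 1.8593.
u_2 = a_2 − 1.8593·e_1 = (1.6857, 1.0571, 1.2571, 0.0000, -0.0571).
‖u_2‖ = 2.3543, so e_2 = (0.7160, 0.4490, 0.5340, 0.0000, -0.0243).
e_1·a_3 = 0.1690·(-3) + 0.5071·3 + (-0.6761)·0 + 0.0000·0 + (-0.5071)·1 = 0.5071; e_2·a_3 = 0.7160·(-3) + 0.4490·3 + 0.5340·0 + 0.0000·0 + (-0.0243)·1 = -0.8252.
u_3 = a_3 − 0.5071·e_1 + 0.8252·e_2 = (-2.4948, 3.1134, 0.7835, 0.0000, 1.2371).
‖u_3‖ = 4.2499, so e_3 = (-0.5870, 0.7326, 0.1844, 0.0000, 0.2911).
e_1·a_4 = 0.1690·4 + 0.5071·(-2) + (-0.6761)·3 + 0.0000·2 + (-0.5071)·(-1) = -1.8593; e_2·a_4 = 0.7160·4 + 0.4490·(-2) + 0.5340·3 + 0.0000·2 + (-0.0243)·(-1) = 3.5922; e_3·a_4 = (-0.5870)·4 + 0.7326·(-2) + 0.1844·3 + 0.0000·2 + 0.2911·(-1) = -3.5513.
u_4 = a_4 + 1.8593·e_1 − 3.5922·e_2 + 3.5513·e_3 = (-0.3425, -0.0685, 0.4795, 2.0000, -0.8219).
‖u_4‖ = 2.2422, so e_4 = (-0.1527, -0.0305, 0.2138, 0.8920, -0.3666).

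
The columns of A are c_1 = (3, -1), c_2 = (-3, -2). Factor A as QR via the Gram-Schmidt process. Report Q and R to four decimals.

c_1 = (3, -1); ‖c_1‖ = 3.1623, so q_1 = (0.9487, -0.3162).
q_1·c_2 = 0.9487·(-3) + (-0.3162)·(-2) = -2.2136.
u_2 = c_2 + 2.2136·q_1 = (-0.9000, -2.7000).
‖u_2‖ = 2.8460, so q_2 = (-0.3162, -0.9487).

Q = [[0.9487, -0.3162], [-0.3162, -0.9487]], R = [[3.1623, -2.2136], [0.0000, 2.8460]]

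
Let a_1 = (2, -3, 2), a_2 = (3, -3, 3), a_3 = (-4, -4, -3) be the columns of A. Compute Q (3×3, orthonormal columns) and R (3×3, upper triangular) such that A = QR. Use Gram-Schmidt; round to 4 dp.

a_1 = (2, -3, 2); ‖a_1‖ = 4.1231, so q_1 = (0.4851, -0.7276, 0.4851).
q_1·a_2 = 0.4851·3 + (-0.7276)·(-3) + 0.4851·3 = 5.0932.
u_2 = a_2 − 5.0932·q_1 = (0.5294, 0.7059, 0.5294).
‖u_2‖ = 1.0290, so q_2 = (0.5145, 0.6860, 0.5145).
q_1·a_3 = 0.4851·(-4) + (-0.7276)·(-4) + 0.4851·(-3) = -0.4851; q_2·a_3 = 0.5145·(-4) + 0.6860·(-4) + 0.5145·(-3) = -6.3454.
u_3 = a_3 + 0.4851·q_1 + 6.3454·q_2 = (-0.5000, 0.0000, 0.5000).
‖u_3‖ = 0.7071, so q_3 = (-0.7071, 0.0000, 0.7071).

Q = [[0.4851, 0.5145, -0.7071], [-0.7276, 0.6860, 0.0000], [0.4851, 0.5145, 0.7071]], R = [[4.1231, 5.0932, -0.4851], [0.0000, 1.0290, -6.3454], [0.0000, 0.0000, 0.7071]]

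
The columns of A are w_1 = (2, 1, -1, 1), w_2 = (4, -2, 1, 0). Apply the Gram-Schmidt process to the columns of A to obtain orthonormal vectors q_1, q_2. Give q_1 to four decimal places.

q_1 = (0.7559, 0.3780, -0.3780, 0.3780)

w_1 = (2, 1, -1, 1); ‖w_1‖ = 2.6458, so q_1 = (0.7559, 0.3780, -0.3780, 0.3780).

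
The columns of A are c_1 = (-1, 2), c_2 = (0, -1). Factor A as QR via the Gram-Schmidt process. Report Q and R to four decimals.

q_1 = c_1/‖c_1‖ = (-1, 2)/2.2361 = (-0.4472, 0.8944).
r_{12} = q_1·c_2 = -0.8944.
u_2 = c_2 + 0.8944·q_1 = (-0.4000, -0.2000).
‖u_2‖ = 0.4472, so q_2 = (-0.8944, -0.4472).

Q = [[-0.4472, -0.8944], [0.8944, -0.4472]], R = [[2.2361, -0.8944], [0.0000, 0.4472]]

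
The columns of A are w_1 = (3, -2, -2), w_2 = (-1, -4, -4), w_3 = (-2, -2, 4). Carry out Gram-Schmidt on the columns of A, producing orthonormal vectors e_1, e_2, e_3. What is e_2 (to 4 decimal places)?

e_1 = w_1/‖w_1‖ = (3, -2, -2)/4.1231 = (0.7276, -0.4851, -0.4851).
r_{12} = e_1·w_2 = 3.1530.
u_2 = w_2 − 3.1530·e_1 = (-3.2941, -2.4706, -2.4706).
‖u_2‖ = 4.8020, so e_2 = (-0.6860, -0.5145, -0.5145).

e_2 = (-0.6860, -0.5145, -0.5145)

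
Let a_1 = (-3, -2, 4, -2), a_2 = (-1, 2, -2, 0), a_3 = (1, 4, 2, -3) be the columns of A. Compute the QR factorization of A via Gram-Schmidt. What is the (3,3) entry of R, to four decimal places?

r_{33} = 5.2440

e_1 = a_1/‖a_1‖ = (-3, -2, 4, -2)/5.7446 = (-0.5222, -0.3482, 0.6963, -0.3482).
r_{12} = e_1·a_2 = -1.5667.
u_2 = a_2 + 1.5667·e_1 = (-1.8182, 1.4545, -0.9091, -0.5455).
‖u_2‖ = 2.5584, so e_2 = (-0.7107, 0.5685, -0.3553, -0.2132).
r_{13} = e_1·a_3 = 0.5222; r_{23} = e_2·a_3 = 1.4924.
u_3 = a_3 − 0.5222·e_1 − 1.4924·e_2 = (2.3333, 3.3333, 2.1667, -2.5000).
r_{33} = ‖u_3‖ = 5.2440.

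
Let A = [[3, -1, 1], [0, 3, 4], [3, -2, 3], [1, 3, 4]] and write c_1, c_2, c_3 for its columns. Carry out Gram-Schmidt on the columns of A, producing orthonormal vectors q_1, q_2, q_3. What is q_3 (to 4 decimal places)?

q_3 = (-0.6283, 0.3695, 0.6720, -0.1310)

q_1 = c_1/‖c_1‖ = (3, 0, 3, 1)/4.3589 = (0.6882, 0.0000, 0.6882, 0.2294).
r_{12} = q_1·c_2 = -1.3765.
u_2 = c_2 + 1.3765·q_1 = (-0.0526, 3.0000, -1.0526, 3.3158).
‖u_2‖ = 4.5940, so q_2 = (-0.0115, 0.6530, -0.2291, 0.7218).
r_{13} = q_1·c_3 = 3.6707; r_{23} = q_2·c_3 = 4.8003.
u_3 = c_3 − 3.6707·q_1 − 4.8003·q_2 = (-1.4713, 0.8653, 1.5736, -0.3067).
‖u_3‖ = 2.3417, so q_3 = (-0.6283, 0.3695, 0.6720, -0.1310).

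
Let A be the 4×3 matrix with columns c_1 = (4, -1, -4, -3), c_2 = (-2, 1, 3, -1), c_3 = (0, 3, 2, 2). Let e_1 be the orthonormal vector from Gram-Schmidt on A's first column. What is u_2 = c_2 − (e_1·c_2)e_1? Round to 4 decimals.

c_1 = (4, -1, -4, -3); ‖c_1‖ = 6.4807, so e_1 = (0.6172, -0.1543, -0.6172, -0.4629).
e_1·c_2 = 0.6172·(-2) + (-0.1543)·1 + (-0.6172)·3 + (-0.4629)·(-1) = -2.7775.
u_2 = c_2 + 2.7775·e_1 = (-0.2857, 0.5714, 1.2857, -2.2857).

u_2 = (-0.2857, 0.5714, 1.2857, -2.2857)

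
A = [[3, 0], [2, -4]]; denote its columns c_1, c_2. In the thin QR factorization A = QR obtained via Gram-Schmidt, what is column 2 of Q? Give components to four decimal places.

q_2 = (0.5547, -0.8321)

c_1 = (3, 2); ‖c_1‖ = 3.6056, so q_1 = (0.8321, 0.5547).
q_1·c_2 = 0.8321·0 + 0.5547·(-4) = -2.2188.
u_2 = c_2 + 2.2188·q_1 = (1.8462, -2.7692).
‖u_2‖ = 3.3282, so q_2 = (0.5547, -0.8321).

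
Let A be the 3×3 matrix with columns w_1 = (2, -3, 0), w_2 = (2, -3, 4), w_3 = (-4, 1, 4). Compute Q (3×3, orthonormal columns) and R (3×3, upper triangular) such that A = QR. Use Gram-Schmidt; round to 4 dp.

Q = [[0.5547, 0.0000, -0.8321], [-0.8321, 0.0000, -0.5547], [0.0000, 1.0000, 0.0000]], R = [[3.6056, 3.6056, -3.0509], [0.0000, 4.0000, 4.0000], [0.0000, 0.0000, 2.7735]]

w_1 = (2, -3, 0); ‖w_1‖ = 3.6056, so e_1 = (0.5547, -0.8321, 0.0000).
e_1·w_2 = 0.5547·2 + (-0.8321)·(-3) + 0.0000·4 = 3.6056.
u_2 = w_2 − 3.6056·e_1 = (0.0000, 0.0000, 4.0000).
‖u_2‖ = 4.0000, so e_2 = (0.0000, 0.0000, 1.0000).
e_1·w_3 = 0.5547·(-4) + (-0.8321)·1 + 0.0000·4 = -3.0509; e_2·w_3 = (0.0000)·(-4) + 0.0000·1 + 1.0000·4 = 4.0000.
u_3 = w_3 + 3.0509·e_1 − 4.0000·e_2 = (-2.3077, -1.5385, 0.0000).
‖u_3‖ = 2.7735, so e_3 = (-0.8321, -0.5547, 0.0000).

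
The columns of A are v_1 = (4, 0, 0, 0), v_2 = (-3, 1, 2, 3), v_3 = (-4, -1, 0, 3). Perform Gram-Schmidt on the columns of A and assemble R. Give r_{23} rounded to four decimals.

e_1 = v_1/‖v_1‖ = (4, 0, 0, 0)/4.0000 = (1.0000, 0.0000, 0.0000, 0.0000).
r_{12} = e_1·v_2 = -3.0000.
u_2 = v_2 + 3.0000·e_1 = (0.0000, 1.0000, 2.0000, 3.0000).
‖u_2‖ = 3.7417, so e_2 = (0.0000, 0.2673, 0.5345, 0.8018).
r_{23} = e_2·v_3 = 2.1381.

r_{23} = 2.1381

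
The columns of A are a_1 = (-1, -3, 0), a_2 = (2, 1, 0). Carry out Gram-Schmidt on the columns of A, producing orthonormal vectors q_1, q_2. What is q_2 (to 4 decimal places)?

a_1 = (-1, -3, 0); ‖a_1‖ = 3.1623, so q_1 = (-0.3162, -0.9487, 0.0000).
q_1·a_2 = (-0.3162)·2 + (-0.9487)·1 + 0.0000·0 = -1.5811.
u_2 = a_2 + 1.5811·q_1 = (1.5000, -0.5000, 0.0000).
‖u_2‖ = 1.5811, so q_2 = (0.9487, -0.3162, 0.0000).

q_2 = (0.9487, -0.3162, 0.0000)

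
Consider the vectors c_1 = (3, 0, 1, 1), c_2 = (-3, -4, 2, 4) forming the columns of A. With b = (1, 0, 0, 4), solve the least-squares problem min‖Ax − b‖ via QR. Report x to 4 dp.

x = (0.7284, 0.3374)

q_1 = c_1/‖c_1‖ = (3, 0, 1, 1)/3.3166 = (0.9045, 0.0000, 0.3015, 0.3015).
r_{12} = q_1·c_2 = -0.9045.
u_2 = c_2 + 0.9045·q_1 = (-2.1818, -4.0000, 2.2727, 4.2727).
‖u_2‖ = 6.6469, so q_2 = (-0.3282, -0.6018, 0.3419, 0.6428).
Qᵀb = (2.1106, 2.2430).
Back-substitute: x_2 = 2.2430/6.6469 = 0.3374.
x_1 = (2.1106 + 0.9045·0.3374)/3.3166 = 0.7284.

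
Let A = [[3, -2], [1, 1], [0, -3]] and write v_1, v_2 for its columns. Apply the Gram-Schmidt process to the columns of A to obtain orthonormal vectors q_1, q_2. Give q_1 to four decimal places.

q_1 = v_1/‖v_1‖ = (3, 1, 0)/3.1623 = (0.9487, 0.3162, 0.0000).

q_1 = (0.9487, 0.3162, 0.0000)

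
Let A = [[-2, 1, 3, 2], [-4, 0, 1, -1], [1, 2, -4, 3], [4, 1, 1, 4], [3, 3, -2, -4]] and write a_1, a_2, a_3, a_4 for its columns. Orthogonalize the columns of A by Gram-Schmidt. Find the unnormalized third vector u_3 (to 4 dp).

a_1 = (-2, -4, 1, 4, 3); ‖a_1‖ = 6.7823, so q_1 = (-0.2949, -0.5898, 0.1474, 0.5898, 0.4423).
q_1·a_2 = (-0.2949)·1 + (-0.5898)·0 + 0.1474·2 + 0.5898·1 + 0.4423·3 = 1.9167.
u_2 = a_2 − 1.9167·q_1 = (1.5652, 1.1304, 1.7174, -0.1304, 2.1522).
‖u_2‖ = 3.3654, so q_2 = (0.4651, 0.3359, 0.5103, -0.0388, 0.6395).
q_1·a_3 = (-0.2949)·3 + (-0.5898)·1 + 0.1474·(-4) + 0.5898·1 + 0.4423·(-2) = -2.3591; q_2·a_3 = 0.4651·3 + 0.3359·1 + 0.5103·(-4) + (-0.0388)·1 + 0.6395·(-2) = -1.6278.
u_3 = a_3 + 2.3591·q_1 + 1.6278·q_2 = (3.0614, 0.1555, -2.8215, 2.3282, 0.0845).

u_3 = (3.0614, 0.1555, -2.8215, 2.3282, 0.0845)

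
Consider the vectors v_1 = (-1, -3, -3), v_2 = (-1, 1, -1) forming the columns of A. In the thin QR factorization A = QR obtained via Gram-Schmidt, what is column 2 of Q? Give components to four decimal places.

q_2 = (-0.5518, 0.6745, -0.4905)

v_1 = (-1, -3, -3); ‖v_1‖ = 4.3589, so q_1 = (-0.2294, -0.6882, -0.6882).
q_1·v_2 = (-0.2294)·(-1) + (-0.6882)·1 + (-0.6882)·(-1) = 0.2294.
u_2 = v_2 − 0.2294·q_1 = (-0.9474, 1.1579, -0.8421).
‖u_2‖ = 1.7168, so q_2 = (-0.5518, 0.6745, -0.4905).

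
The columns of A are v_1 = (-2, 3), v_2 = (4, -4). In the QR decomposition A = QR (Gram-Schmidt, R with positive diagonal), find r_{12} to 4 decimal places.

r_{12} = -5.5470

e_1 = v_1/‖v_1‖ = (-2, 3)/3.6056 = (-0.5547, 0.8321).
r_{12} = e_1·v_2 = -5.5470.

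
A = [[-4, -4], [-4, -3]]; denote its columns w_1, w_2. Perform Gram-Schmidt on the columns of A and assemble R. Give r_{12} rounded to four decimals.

r_{12} = 4.9497

w_1 = (-4, -4); ‖w_1‖ = 5.6569, so q_1 = (-0.7071, -0.7071).
r_{12} = q_1·w_2 = 4.9497.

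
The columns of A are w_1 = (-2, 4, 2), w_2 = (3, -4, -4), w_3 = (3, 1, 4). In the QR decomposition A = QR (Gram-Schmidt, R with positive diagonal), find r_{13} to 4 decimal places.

r_{13} = 1.2247

w_1 = (-2, 4, 2); ‖w_1‖ = 4.8990, so q_1 = (-0.4082, 0.8165, 0.4082).
r_{13} = q_1·w_3 = 1.2247.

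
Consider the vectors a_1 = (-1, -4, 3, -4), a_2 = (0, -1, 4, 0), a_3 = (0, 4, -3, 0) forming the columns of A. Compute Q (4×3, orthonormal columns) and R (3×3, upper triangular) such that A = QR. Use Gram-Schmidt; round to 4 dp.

Q = [[-0.1543, 0.1154, -0.1473], [-0.6172, 0.1586, 0.7706], [0.4629, 0.8652, 0.1927], [-0.6172, 0.4614, -0.5893]], R = [[6.4807, 2.4689, -3.8576], [0.0000, 3.3022, -1.9612], [0.0000, 0.0000, 2.5046]]

a_1 = (-1, -4, 3, -4); ‖a_1‖ = 6.4807, so q_1 = (-0.1543, -0.6172, 0.4629, -0.6172).
q_1·a_2 = (-0.1543)·0 + (-0.6172)·(-1) + 0.4629·4 + (-0.6172)·0 = 2.4689.
u_2 = a_2 − 2.4689·q_1 = (0.3810, 0.5238, 2.8571, 1.5238).
‖u_2‖ = 3.3022, so q_2 = (0.1154, 0.1586, 0.8652, 0.4614).
q_1·a_3 = (-0.1543)·0 + (-0.6172)·4 + 0.4629·(-3) + (-0.6172)·0 = -3.8576; q_2·a_3 = 0.1154·0 + 0.1586·4 + 0.8652·(-3) + 0.4614·0 = -1.9612.
u_3 = a_3 + 3.8576·q_1 + 1.9612·q_2 = (-0.3690, 1.9301, 0.4825, -1.4760).
‖u_3‖ = 2.5046, so q_3 = (-0.1473, 0.7706, 0.1927, -0.5893).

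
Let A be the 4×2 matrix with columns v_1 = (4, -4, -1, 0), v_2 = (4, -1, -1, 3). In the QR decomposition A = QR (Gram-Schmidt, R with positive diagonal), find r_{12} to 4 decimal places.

r_{12} = 3.6556

v_1 = (4, -4, -1, 0); ‖v_1‖ = 5.7446, so q_1 = (0.6963, -0.6963, -0.1741, 0.0000).
r_{12} = q_1·v_2 = 3.6556.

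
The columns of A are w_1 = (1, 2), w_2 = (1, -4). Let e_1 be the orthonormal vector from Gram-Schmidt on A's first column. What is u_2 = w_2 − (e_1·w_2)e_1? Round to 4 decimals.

u_2 = (2.4000, -1.2000)

w_1 = (1, 2); ‖w_1‖ = 2.2361, so e_1 = (0.4472, 0.8944).
e_1·w_2 = 0.4472·1 + 0.8944·(-4) = -3.1305.
u_2 = w_2 + 3.1305·e_1 = (2.4000, -1.2000).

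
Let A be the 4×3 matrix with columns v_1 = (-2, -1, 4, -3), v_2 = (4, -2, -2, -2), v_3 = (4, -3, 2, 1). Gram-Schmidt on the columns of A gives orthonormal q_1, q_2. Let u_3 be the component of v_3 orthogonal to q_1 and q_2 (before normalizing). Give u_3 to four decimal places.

u_3 = (1.8557, -1.5979, 2.5773, 2.7320)

v_1 = (-2, -1, 4, -3); ‖v_1‖ = 5.4772, so q_1 = (-0.3651, -0.1826, 0.7303, -0.5477).
q_1·v_2 = (-0.3651)·4 + (-0.1826)·(-2) + 0.7303·(-2) + (-0.5477)·(-2) = -1.4606.
u_2 = v_2 + 1.4606·q_1 = (3.4667, -2.2667, -0.9333, -2.8000).
‖u_2‖ = 5.0859, so q_2 = (0.6816, -0.4457, -0.1835, -0.5505).
q_1·v_3 = (-0.3651)·4 + (-0.1826)·(-3) + 0.7303·2 + (-0.5477)·1 = 0.0000; q_2·v_3 = 0.6816·4 + (-0.4457)·(-3) + (-0.1835)·2 + (-0.5505)·1 = 3.1459.
u_3 = v_3 + 0.0000·q_1 − 3.1459·q_2 = (1.8557, -1.5979, 2.5773, 2.7320).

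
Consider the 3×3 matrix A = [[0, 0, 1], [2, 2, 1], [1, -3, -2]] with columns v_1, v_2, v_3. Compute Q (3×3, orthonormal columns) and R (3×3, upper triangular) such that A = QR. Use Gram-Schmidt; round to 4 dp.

Q = [[0.0000, 0.0000, 1.0000], [0.8944, 0.4472, 0.0000], [0.4472, -0.8944, 0.0000]], R = [[2.2361, 0.4472, 0.0000], [0.0000, 3.5777, 2.2361], [0.0000, 0.0000, 1.0000]]

v_1 = (0, 2, 1); ‖v_1‖ = 2.2361, so q_1 = (0.0000, 0.8944, 0.4472).
q_1·v_2 = 0.0000·0 + 0.8944·2 + 0.4472·(-3) = 0.4472.
u_2 = v_2 − 0.4472·q_1 = (0.0000, 1.6000, -3.2000).
‖u_2‖ = 3.5777, so q_2 = (0.0000, 0.4472, -0.8944).
q_1·v_3 = 0.0000·1 + 0.8944·1 + 0.4472·(-2) = 0.0000; q_2·v_3 = 0.0000·1 + 0.4472·1 + (-0.8944)·(-2) = 2.2361.
u_3 = v_3 + 0.0000·q_1 − 2.2361·q_2 = (1.0000, 0.0000, 0.0000).
‖u_3‖ = 1.0000, so q_3 = (1.0000, 0.0000, 0.0000).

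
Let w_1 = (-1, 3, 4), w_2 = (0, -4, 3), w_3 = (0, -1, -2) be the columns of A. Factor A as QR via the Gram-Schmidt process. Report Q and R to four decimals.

w_1 = (-1, 3, 4); ‖w_1‖ = 5.0990, so e_1 = (-0.1961, 0.5883, 0.7845).
e_1·w_2 = (-0.1961)·0 + 0.5883·(-4) + 0.7845·3 = 0.0000.
u_2 = w_2 + 0.0000·e_1 = (0.0000, -4.0000, 3.0000).
‖u_2‖ = 5.0000, so e_2 = (0.0000, -0.8000, 0.6000).
e_1·w_3 = (-0.1961)·0 + 0.5883·(-1) + 0.7845·(-2) = -2.1573; e_2·w_3 = 0.0000·0 + (-0.8000)·(-1) + 0.6000·(-2) = -0.4000.
u_3 = w_3 + 2.1573·e_1 + 0.4000·e_2 = (-0.4231, -0.0508, -0.0677).
‖u_3‖ = 0.4315, so e_3 = (-0.9806, -0.1177, -0.1569).

Q = [[-0.1961, 0.0000, -0.9806], [0.5883, -0.8000, -0.1177], [0.7845, 0.6000, -0.1569]], R = [[5.0990, 0.0000, -2.1573], [0.0000, 5.0000, -0.4000], [0.0000, 0.0000, 0.4315]]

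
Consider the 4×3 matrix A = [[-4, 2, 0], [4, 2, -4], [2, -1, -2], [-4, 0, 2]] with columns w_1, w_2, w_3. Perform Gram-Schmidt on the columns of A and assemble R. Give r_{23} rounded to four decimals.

e_1 = w_1/‖w_1‖ = (-4, 4, 2, -4)/7.2111 = (-0.5547, 0.5547, 0.2774, -0.5547).
r_{12} = e_1·w_2 = -0.2774.
u_2 = w_2 + 0.2774·e_1 = (1.8462, 2.1538, -0.9231, -0.1538).
‖u_2‖ = 2.9872, so e_2 = (0.6180, 0.7210, -0.3090, -0.0515).
r_{23} = e_2·w_3 = -2.3691.

r_{23} = -2.3691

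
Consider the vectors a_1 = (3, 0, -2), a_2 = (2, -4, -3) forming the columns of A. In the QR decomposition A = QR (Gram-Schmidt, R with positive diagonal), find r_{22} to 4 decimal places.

r_{22} = 4.2336

a_1 = (3, 0, -2); ‖a_1‖ = 3.6056, so q_1 = (0.8321, 0.0000, -0.5547).
q_1·a_2 = 0.8321·2 + 0.0000·(-4) + (-0.5547)·(-3) = 3.3282.
u_2 = a_2 − 3.3282·q_1 = (-0.7692, -4.0000, -1.1538).
r_{22} = ‖u_2‖ = 4.2336.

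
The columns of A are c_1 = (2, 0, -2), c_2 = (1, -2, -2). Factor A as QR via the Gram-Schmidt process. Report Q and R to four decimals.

Q = [[0.7071, -0.2357], [0.0000, -0.9428], [-0.7071, -0.2357]], R = [[2.8284, 2.1213], [0.0000, 2.1213]]

c_1 = (2, 0, -2); ‖c_1‖ = 2.8284, so e_1 = (0.7071, 0.0000, -0.7071).
e_1·c_2 = 0.7071·1 + 0.0000·(-2) + (-0.7071)·(-2) = 2.1213.
u_2 = c_2 − 2.1213·e_1 = (-0.5000, -2.0000, -0.5000).
‖u_2‖ = 2.1213, so e_2 = (-0.2357, -0.9428, -0.2357).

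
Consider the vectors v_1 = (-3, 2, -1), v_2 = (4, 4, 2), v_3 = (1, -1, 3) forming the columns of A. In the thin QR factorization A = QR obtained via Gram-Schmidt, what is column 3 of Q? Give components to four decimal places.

e_3 = (-0.3698, -0.0925, 0.9245)

e_1 = v_1/‖v_1‖ = (-3, 2, -1)/3.7417 = (-0.8018, 0.5345, -0.2673).
r_{12} = e_1·v_2 = -1.6036.
u_2 = v_2 + 1.6036·e_1 = (2.7143, 4.8571, 1.5714).
‖u_2‖ = 5.7817, so e_2 = (0.4695, 0.8401, 0.2718).
r_{13} = e_1·v_3 = -2.1381; r_{23} = e_2·v_3 = 0.4447.
u_3 = v_3 + 2.1381·e_1 − 0.4447·e_2 = (-0.9231, -0.2308, 2.3077).
‖u_3‖ = 2.4962, so e_3 = (-0.3698, -0.0925, 0.9245).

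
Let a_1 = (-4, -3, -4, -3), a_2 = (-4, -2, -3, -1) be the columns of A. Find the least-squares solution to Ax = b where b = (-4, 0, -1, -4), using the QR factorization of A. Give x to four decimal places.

q_1 = a_1/‖a_1‖ = (-4, -3, -4, -3)/7.0711 = (-0.5657, -0.4243, -0.5657, -0.4243).
r_{12} = q_1·a_2 = 5.2326.
u_2 = a_2 − 5.2326·q_1 = (-1.0400, 0.2200, -0.0400, 1.2200).
‖u_2‖ = 1.6186, so q_2 = (-0.6425, 0.1359, -0.0247, 0.7537).
Qᵀb = (4.5255, -0.4201).
Back-substitute: x_2 = -0.4201/1.6186 = -0.2595.
x_1 = (4.5255 − 5.2326·(-0.2595))/7.0711 = 0.8321.

x = (0.8321, -0.2595)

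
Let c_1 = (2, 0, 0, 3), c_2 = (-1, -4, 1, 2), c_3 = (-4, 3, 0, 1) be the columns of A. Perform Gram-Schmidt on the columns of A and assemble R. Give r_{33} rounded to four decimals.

c_1 = (2, 0, 0, 3); ‖c_1‖ = 3.6056, so e_1 = (0.5547, 0.0000, 0.0000, 0.8321).
e_1·c_2 = 0.5547·(-1) + 0.0000·(-4) + 0.0000·1 + 0.8321·2 = 1.1094.
u_2 = c_2 − 1.1094·e_1 = (-1.6154, -4.0000, 1.0000, 1.0769).
‖u_2‖ = 4.5573, so e_2 = (-0.3545, -0.8777, 0.2194, 0.2363).
e_1·c_3 = 0.5547·(-4) + 0.0000·3 + 0.0000·0 + 0.8321·1 = -1.3868; e_2·c_3 = (-0.3545)·(-4) + (-0.8777)·3 + 0.2194·0 + 0.2363·1 = -0.9790.
u_3 = c_3 + 1.3868·e_1 + 0.9790·e_2 = (-3.5778, 2.1407, 0.2148, 2.3852).
r_{33} = ‖u_3‖ = 4.8082.

r_{33} = 4.8082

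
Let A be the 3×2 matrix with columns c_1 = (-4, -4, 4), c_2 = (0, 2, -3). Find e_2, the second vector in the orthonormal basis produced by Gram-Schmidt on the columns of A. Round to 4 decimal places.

c_1 = (-4, -4, 4); ‖c_1‖ = 6.9282, so e_1 = (-0.5774, -0.5774, 0.5774).
e_1·c_2 = (-0.5774)·0 + (-0.5774)·2 + 0.5774·(-3) = -2.8868.
u_2 = c_2 + 2.8868·e_1 = (-1.6667, 0.3333, -1.3333).
‖u_2‖ = 2.1602, so e_2 = (-0.7715, 0.1543, -0.6172).

e_2 = (-0.7715, 0.1543, -0.6172)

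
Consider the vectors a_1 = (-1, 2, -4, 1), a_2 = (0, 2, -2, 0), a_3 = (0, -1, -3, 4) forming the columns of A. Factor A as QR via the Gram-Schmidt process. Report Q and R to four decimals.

Q = [[-0.2132, 0.4523, 0.7071], [0.4264, 0.7538, 0.0000], [-0.8528, 0.1508, 0.0000], [0.2132, -0.4523, 0.7071]], R = [[4.6904, 2.5584, 2.9848], [0.0000, 1.2060, -3.0151], [0.0000, 0.0000, 2.8284]]

a_1 = (-1, 2, -4, 1); ‖a_1‖ = 4.6904, so q_1 = (-0.2132, 0.4264, -0.8528, 0.2132).
q_1·a_2 = (-0.2132)·0 + 0.4264·2 + (-0.8528)·(-2) + 0.2132·0 = 2.5584.
u_2 = a_2 − 2.5584·q_1 = (0.5455, 0.9091, 0.1818, -0.5455).
‖u_2‖ = 1.2060, so q_2 = (0.4523, 0.7538, 0.1508, -0.4523).
q_1·a_3 = (-0.2132)·0 + 0.4264·(-1) + (-0.8528)·(-3) + 0.2132·4 = 2.9848; q_2·a_3 = 0.4523·0 + 0.7538·(-1) + 0.1508·(-3) + (-0.4523)·4 = -3.0151.
u_3 = a_3 − 2.9848·q_1 + 3.0151·q_2 = (2.0000, 0.0000, 0.0000, 2.0000).
‖u_3‖ = 2.8284, so q_3 = (0.7071, 0.0000, 0.0000, 0.7071).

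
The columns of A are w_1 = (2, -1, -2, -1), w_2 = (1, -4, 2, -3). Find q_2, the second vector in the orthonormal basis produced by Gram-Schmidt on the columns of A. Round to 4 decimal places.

q_1 = w_1/‖w_1‖ = (2, -1, -2, -1)/3.1623 = (0.6325, -0.3162, -0.6325, -0.3162).
r_{12} = q_1·w_2 = 1.5811.
u_2 = w_2 − 1.5811·q_1 = (0.0000, -3.5000, 3.0000, -2.5000).
‖u_2‖ = 5.2440, so q_2 = (0.0000, -0.6674, 0.5721, -0.4767).

q_2 = (0.0000, -0.6674, 0.5721, -0.4767)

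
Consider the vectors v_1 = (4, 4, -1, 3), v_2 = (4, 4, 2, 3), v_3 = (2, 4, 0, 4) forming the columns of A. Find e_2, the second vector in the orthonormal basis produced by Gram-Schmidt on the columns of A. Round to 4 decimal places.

e_2 = (0.0964, 0.0964, 0.9880, 0.0723)

v_1 = (4, 4, -1, 3); ‖v_1‖ = 6.4807, so e_1 = (0.6172, 0.6172, -0.1543, 0.4629).
e_1·v_2 = 0.6172·4 + 0.6172·4 + (-0.1543)·2 + 0.4629·3 = 6.0178.
u_2 = v_2 − 6.0178·e_1 = (0.2857, 0.2857, 2.9286, 0.2143).
‖u_2‖ = 2.9641, so e_2 = (0.0964, 0.0964, 0.9880, 0.0723).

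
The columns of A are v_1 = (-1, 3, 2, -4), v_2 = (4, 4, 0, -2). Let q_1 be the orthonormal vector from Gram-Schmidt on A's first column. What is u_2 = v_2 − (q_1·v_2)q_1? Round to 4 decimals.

v_1 = (-1, 3, 2, -4); ‖v_1‖ = 5.4772, so q_1 = (-0.1826, 0.5477, 0.3651, -0.7303).
q_1·v_2 = (-0.1826)·4 + 0.5477·4 + 0.3651·0 + (-0.7303)·(-2) = 2.9212.
u_2 = v_2 − 2.9212·q_1 = (4.5333, 2.4000, -1.0667, 0.1333).

u_2 = (4.5333, 2.4000, -1.0667, 0.1333)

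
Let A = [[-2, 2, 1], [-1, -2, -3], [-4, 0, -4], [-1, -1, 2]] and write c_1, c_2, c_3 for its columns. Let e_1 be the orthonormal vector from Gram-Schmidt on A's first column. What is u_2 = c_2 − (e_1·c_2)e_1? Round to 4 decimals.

u_2 = (1.9091, -2.0455, -0.1818, -1.0455)

c_1 = (-2, -1, -4, -1); ‖c_1‖ = 4.6904, so e_1 = (-0.4264, -0.2132, -0.8528, -0.2132).
e_1·c_2 = (-0.4264)·2 + (-0.2132)·(-2) + (-0.8528)·0 + (-0.2132)·(-1) = -0.2132.
u_2 = c_2 + 0.2132·e_1 = (1.9091, -2.0455, -0.1818, -1.0455).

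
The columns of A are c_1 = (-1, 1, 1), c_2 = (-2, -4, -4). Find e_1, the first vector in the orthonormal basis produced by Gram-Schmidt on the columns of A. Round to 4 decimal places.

e_1 = (-0.5774, 0.5774, 0.5774)

c_1 = (-1, 1, 1); ‖c_1‖ = 1.7321, so e_1 = (-0.5774, 0.5774, 0.5774).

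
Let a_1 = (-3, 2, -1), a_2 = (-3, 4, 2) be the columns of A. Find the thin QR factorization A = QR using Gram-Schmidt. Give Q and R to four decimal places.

Q = [[-0.8018, 0.0596], [0.5345, 0.5165], [-0.2673, 0.8542]], R = [[3.7417, 4.0089], [0.0000, 3.5956]]

e_1 = a_1/‖a_1‖ = (-3, 2, -1)/3.7417 = (-0.8018, 0.5345, -0.2673).
r_{12} = e_1·a_2 = 4.0089.
u_2 = a_2 − 4.0089·e_1 = (0.2143, 1.8571, 3.0714).
‖u_2‖ = 3.5956, so e_2 = (0.0596, 0.5165, 0.8542).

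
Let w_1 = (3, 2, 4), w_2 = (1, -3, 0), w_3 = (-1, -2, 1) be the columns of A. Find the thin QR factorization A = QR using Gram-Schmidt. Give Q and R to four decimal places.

Q = [[0.5571, 0.4210, -0.7159], [0.3714, -0.8973, -0.2386], [0.7428, 0.1329, 0.6562]], R = [[5.3852, -0.5571, -0.5571], [0.0000, 3.1128, 1.5066], [0.0000, 0.0000, 1.8493]]

w_1 = (3, 2, 4); ‖w_1‖ = 5.3852, so e_1 = (0.5571, 0.3714, 0.7428).
e_1·w_2 = 0.5571·1 + 0.3714·(-3) + 0.7428·0 = -0.5571.
u_2 = w_2 + 0.5571·e_1 = (1.3103, -2.7931, 0.4138).
‖u_2‖ = 3.1128, so e_2 = (0.4210, -0.8973, 0.1329).
e_1·w_3 = 0.5571·(-1) + 0.3714·(-2) + 0.7428·1 = -0.5571; e_2·w_3 = 0.4210·(-1) + (-0.8973)·(-2) + 0.1329·1 = 1.5066.
u_3 = w_3 + 0.5571·e_1 − 1.5066·e_2 = (-1.3238, -0.4413, 1.2135).
‖u_3‖ = 1.8493, so e_3 = (-0.7159, -0.2386, 0.6562).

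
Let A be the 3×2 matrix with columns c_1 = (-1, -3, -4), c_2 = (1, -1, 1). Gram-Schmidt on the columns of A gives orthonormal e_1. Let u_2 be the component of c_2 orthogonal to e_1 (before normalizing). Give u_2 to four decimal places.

c_1 = (-1, -3, -4); ‖c_1‖ = 5.0990, so e_1 = (-0.1961, -0.5883, -0.7845).
e_1·c_2 = (-0.1961)·1 + (-0.5883)·(-1) + (-0.7845)·1 = -0.3922.
u_2 = c_2 + 0.3922·e_1 = (0.9231, -1.2308, 0.6923).

u_2 = (0.9231, -1.2308, 0.6923)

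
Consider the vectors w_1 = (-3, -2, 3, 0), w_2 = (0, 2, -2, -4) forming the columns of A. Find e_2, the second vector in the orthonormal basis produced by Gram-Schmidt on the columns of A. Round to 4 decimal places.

w_1 = (-3, -2, 3, 0); ‖w_1‖ = 4.6904, so e_1 = (-0.6396, -0.4264, 0.6396, 0.0000).
e_1·w_2 = (-0.6396)·0 + (-0.4264)·2 + 0.6396·(-2) + 0.0000·(-4) = -2.1320.
u_2 = w_2 + 2.1320·e_1 = (-1.3636, 1.0909, -0.6364, -4.0000).
‖u_2‖ = 4.4107, so e_2 = (-0.3092, 0.2473, -0.1443, -0.9069).

e_2 = (-0.3092, 0.2473, -0.1443, -0.9069)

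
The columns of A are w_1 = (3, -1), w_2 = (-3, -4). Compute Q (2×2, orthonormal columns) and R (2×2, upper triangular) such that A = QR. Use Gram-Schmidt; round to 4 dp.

w_1 = (3, -1); ‖w_1‖ = 3.1623, so e_1 = (0.9487, -0.3162).
e_1·w_2 = 0.9487·(-3) + (-0.3162)·(-4) = -1.5811.
u_2 = w_2 + 1.5811·e_1 = (-1.5000, -4.5000).
‖u_2‖ = 4.7434, so e_2 = (-0.3162, -0.9487).

Q = [[0.9487, -0.3162], [-0.3162, -0.9487]], R = [[3.1623, -1.5811], [0.0000, 4.7434]]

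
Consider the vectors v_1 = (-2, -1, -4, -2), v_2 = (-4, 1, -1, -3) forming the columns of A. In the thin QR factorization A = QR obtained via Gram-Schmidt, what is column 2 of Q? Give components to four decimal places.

q_2 = (-0.6719, 0.4275, 0.4377, -0.4174)

v_1 = (-2, -1, -4, -2); ‖v_1‖ = 5.0000, so q_1 = (-0.4000, -0.2000, -0.8000, -0.4000).
q_1·v_2 = (-0.4000)·(-4) + (-0.2000)·1 + (-0.8000)·(-1) + (-0.4000)·(-3) = 3.4000.
u_2 = v_2 − 3.4000·q_1 = (-2.6400, 1.6800, 1.7200, -1.6400).
‖u_2‖ = 3.9294, so q_2 = (-0.6719, 0.4275, 0.4377, -0.4174).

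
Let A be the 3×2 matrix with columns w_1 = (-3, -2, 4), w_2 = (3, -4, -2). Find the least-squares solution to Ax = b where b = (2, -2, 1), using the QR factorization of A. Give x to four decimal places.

x = (0.2184, 0.4816)

w_1 = (-3, -2, 4); ‖w_1‖ = 5.3852, so e_1 = (-0.5571, -0.3714, 0.7428).
e_1·w_2 = (-0.5571)·3 + (-0.3714)·(-4) + 0.7428·(-2) = -1.6713.
u_2 = w_2 + 1.6713·e_1 = (2.0690, -4.6207, -0.7586).
‖u_2‖ = 5.1193, so e_2 = (0.4042, -0.9026, -0.1482).
Qᵀb = (0.3714, 2.4653).
Back-substitute: x_2 = 2.4653/5.1193 = 0.4816.
x_1 = (0.3714 + 1.6713·0.4816)/5.3852 = 0.2184.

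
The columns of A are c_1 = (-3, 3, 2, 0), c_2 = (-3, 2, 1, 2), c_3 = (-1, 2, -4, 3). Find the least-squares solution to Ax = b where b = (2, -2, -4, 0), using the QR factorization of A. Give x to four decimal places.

x = (-0.4755, -0.5921, 0.5268)

c_1 = (-3, 3, 2, 0); ‖c_1‖ = 4.6904, so e_1 = (-0.6396, 0.6396, 0.4264, 0.0000).
e_1·c_2 = (-0.6396)·(-3) + 0.6396·2 + 0.4264·1 + 0.0000·2 = 3.6244.
u_2 = c_2 − 3.6244·e_1 = (-0.6818, -0.3182, -0.5455, 2.0000).
‖u_2‖ = 2.2054, so e_2 = (-0.3092, -0.1443, -0.2473, 0.9069).
e_1·c_3 = (-0.6396)·(-1) + 0.6396·2 + 0.4264·(-4) + 0.0000·3 = 0.2132; e_2·c_3 = (-0.3092)·(-1) + (-0.1443)·2 + (-0.2473)·(-4) + 0.9069·3 = 3.7306.
u_3 = c_3 − 0.2132·e_1 − 3.7306·e_2 = (0.2897, 2.4019, -3.1682, -0.3832).
‖u_3‖ = 4.0047, so e_3 = (0.0723, 0.5998, -0.7911, -0.0957).
Qᵀb = (-4.2640, 0.6595, 2.1097).
Back-substitute: x_3 = 2.1097/4.0047 = 0.5268.
x_2 = (0.6595 − 3.7306·0.5268)/2.2054 = -0.5921.
x_1 = (-4.2640 − 3.6244·(-0.5921) − 0.2132·0.5268)/4.6904 = -0.4755.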